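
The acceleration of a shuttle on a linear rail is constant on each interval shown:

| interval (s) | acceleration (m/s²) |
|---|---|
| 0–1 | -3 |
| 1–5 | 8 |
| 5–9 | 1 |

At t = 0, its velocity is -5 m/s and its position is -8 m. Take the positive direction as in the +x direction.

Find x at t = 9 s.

121.5 m

On each constant-a segment, Δv = aΔt and Δx = v₀Δt + ½aΔt²; chain segment to segment.
0–1 s: v starts -5 m/s; Δx = -5·1 + ½·-3·1² = -6.5 m; v ends -8 m/s.
1–5 s: v starts -8 m/s; Δx = -8·4 + ½·8·4² = 32 m; v ends 24 m/s.
5–9 s: v starts 24 m/s; Δx = 24·4 + ½·1·4² = 104 m; v ends 28 m/s.
x(9) = -8 + Σ Δx = 121.5 m.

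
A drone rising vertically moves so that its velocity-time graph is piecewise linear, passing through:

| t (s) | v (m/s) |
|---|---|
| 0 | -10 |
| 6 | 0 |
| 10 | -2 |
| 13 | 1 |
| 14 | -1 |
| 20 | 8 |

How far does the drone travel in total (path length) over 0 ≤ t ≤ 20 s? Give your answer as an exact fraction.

Distance (not displacement) is the total path length: add the absolute areas under v-t.
0–6 s: |½(-10 + 0)(6)| = 30 m
6–10 s: |½(0 + -2)(4)| = 4 m
10–13 s: v = 0 at t = 12 s; triangle areas 2 + 0.5 = 2.5 m
13–14 s: v = 0 at t = 13.5 s; triangle areas 0.25 + 0.25 = 0.5 m
14–20 s: v = 0 at t = 44/3 s; triangle areas 1/3 + 64/3 = 65/3 m
Total distance = 176/3 m

176/3 m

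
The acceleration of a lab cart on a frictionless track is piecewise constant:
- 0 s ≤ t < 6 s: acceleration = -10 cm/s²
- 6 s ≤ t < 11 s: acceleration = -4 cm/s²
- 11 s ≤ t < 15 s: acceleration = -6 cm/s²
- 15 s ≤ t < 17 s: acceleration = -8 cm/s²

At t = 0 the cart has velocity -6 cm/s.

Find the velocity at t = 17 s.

Δv equals the area under the a-t graph; then v = v₀ + Δv.
0–6 s: -10 × 6 = -60 cm/s
6–11 s: -4 × 5 = -20 cm/s
11–15 s: -6 × 4 = -24 cm/s
15–17 s: -8 × 2 = -16 cm/s
Δv = -120 cm/s, so v(17) = -6 + (-120) = -126 cm/s.

-126 cm/s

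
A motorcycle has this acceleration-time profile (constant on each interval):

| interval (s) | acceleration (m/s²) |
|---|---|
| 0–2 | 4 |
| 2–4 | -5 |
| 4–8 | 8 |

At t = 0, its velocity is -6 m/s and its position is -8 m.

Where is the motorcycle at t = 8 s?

On each constant-a segment, Δv = aΔt and Δx = v₀Δt + ½aΔt²; chain segment to segment.
0–2 s: v starts -6 m/s; Δx = -6·2 + ½·4·2² = -4 m; v ends 2 m/s.
2–4 s: v starts 2 m/s; Δx = 2·2 + ½·-5·2² = -6 m; v ends -8 m/s.
4–8 s: v starts -8 m/s; Δx = -8·4 + ½·8·4² = 32 m; v ends 24 m/s.
x(8) = -8 + Σ Δx = 14 m.

14 m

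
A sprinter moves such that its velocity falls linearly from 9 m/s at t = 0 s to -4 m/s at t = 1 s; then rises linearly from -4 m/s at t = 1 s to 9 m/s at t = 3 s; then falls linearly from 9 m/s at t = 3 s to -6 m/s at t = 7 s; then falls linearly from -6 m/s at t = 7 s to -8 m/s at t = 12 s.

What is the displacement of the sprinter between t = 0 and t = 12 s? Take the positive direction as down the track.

-21.5 m

Net displacement equals the area under the velocity-time graph (areas below the axis count negative).
0–1 s: ½(9 + -4)(1) = 2.5 m
1–3 s: ½(-4 + 9)(2) = 5 m
3–7 s: ½(9 + -6)(4) = 6 m
7–12 s: ½(-6 + -8)(5) = -35 m
Net displacement = -21.5 m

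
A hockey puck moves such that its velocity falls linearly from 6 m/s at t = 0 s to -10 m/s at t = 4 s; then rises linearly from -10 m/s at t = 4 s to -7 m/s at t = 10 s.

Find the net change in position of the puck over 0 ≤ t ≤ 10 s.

Net displacement equals the area under the velocity-time graph (areas below the axis count negative).
0–4 s: ½(6 + -10)(4) = -8 m
4–10 s: ½(-10 + -7)(6) = -51 m
Net displacement = -59 m

-59 m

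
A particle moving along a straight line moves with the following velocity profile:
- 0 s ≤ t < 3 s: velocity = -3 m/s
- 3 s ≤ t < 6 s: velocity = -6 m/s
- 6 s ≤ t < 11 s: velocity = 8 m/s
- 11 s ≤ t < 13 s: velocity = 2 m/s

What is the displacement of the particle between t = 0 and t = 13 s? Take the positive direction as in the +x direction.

Displacement is the signed area under the v-t curve.
0–3 s: -3 × 3 = -9 m
3–6 s: -6 × 3 = -18 m
6–11 s: 8 × 5 = 40 m
11–13 s: 2 × 2 = 4 m
Net displacement = 17 m

17 m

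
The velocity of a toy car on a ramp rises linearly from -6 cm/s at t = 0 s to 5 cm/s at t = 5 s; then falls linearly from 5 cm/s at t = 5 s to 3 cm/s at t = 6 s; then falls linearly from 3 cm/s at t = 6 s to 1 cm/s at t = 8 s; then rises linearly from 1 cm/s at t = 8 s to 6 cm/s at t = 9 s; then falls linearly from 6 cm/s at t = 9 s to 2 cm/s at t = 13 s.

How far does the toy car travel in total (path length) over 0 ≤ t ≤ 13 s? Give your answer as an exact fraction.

Distance (not displacement) is the total path length: add the absolute areas under v-t.
0–5 s: v = 0 at t = 30/11 s; triangle areas 90/11 + 125/22 = 305/22 cm
5–6 s: |½(5 + 3)(1)| = 4 cm
6–8 s: |½(3 + 1)(2)| = 4 cm
8–9 s: |½(1 + 6)(1)| = 3.5 cm
9–13 s: |½(6 + 2)(4)| = 16 cm
Total distance = 455/11 cm

455/11 cm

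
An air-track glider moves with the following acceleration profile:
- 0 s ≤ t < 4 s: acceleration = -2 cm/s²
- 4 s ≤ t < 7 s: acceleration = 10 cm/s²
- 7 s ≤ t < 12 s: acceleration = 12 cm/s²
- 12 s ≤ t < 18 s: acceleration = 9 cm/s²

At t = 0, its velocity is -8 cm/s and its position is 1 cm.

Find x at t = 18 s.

776 cm

On each constant-a segment, Δv = aΔt and Δx = v₀Δt + ½aΔt²; chain segment to segment.
0–4 s: v starts -8 cm/s; Δx = -8·4 + ½·-2·4² = -48 cm; v ends -16 cm/s.
4–7 s: v starts -16 cm/s; Δx = -16·3 + ½·10·3² = -3 cm; v ends 14 cm/s.
7–12 s: v starts 14 cm/s; Δx = 14·5 + ½·12·5² = 220 cm; v ends 74 cm/s.
12–18 s: v starts 74 cm/s; Δx = 74·6 + ½·9·6² = 606 cm; v ends 128 cm/s.
x(18) = 1 + Σ Δx = 776 cm.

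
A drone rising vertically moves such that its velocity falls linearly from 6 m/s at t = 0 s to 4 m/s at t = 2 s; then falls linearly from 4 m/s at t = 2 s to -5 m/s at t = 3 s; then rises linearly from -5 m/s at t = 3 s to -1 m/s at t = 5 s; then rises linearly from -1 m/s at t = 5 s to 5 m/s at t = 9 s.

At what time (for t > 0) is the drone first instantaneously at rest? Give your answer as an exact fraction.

v changes sign on 2–3 s (from 4 to -5); the graph is linear there, so v = 0 at t = 2 + (-4)·(3 − 2)/(-5 − 4) = 22/9 s.

t = 22/9 s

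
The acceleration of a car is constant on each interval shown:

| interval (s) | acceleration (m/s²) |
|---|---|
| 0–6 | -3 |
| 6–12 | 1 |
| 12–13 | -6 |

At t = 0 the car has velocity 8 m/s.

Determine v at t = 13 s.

Δv equals the area under the a-t graph; then v = v₀ + Δv.
0–6 s: -3 × 6 = -18 m/s
6–12 s: 1 × 6 = 6 m/s
12–13 s: -6 × 1 = -6 m/s
Δv = -18 m/s, so v(13) = 8 + (-18) = -10 m/s.

-10 m/s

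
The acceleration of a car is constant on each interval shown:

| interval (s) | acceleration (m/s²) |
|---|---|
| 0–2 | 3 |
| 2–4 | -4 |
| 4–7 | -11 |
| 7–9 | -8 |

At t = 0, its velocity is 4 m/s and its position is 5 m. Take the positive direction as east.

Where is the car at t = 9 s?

-90.5 m

On each constant-a segment, Δv = aΔt and Δx = v₀Δt + ½aΔt²; chain segment to segment.
0–2 s: v starts 4 m/s; Δx = 4·2 + ½·3·2² = 14 m; v ends 10 m/s.
2–4 s: v starts 10 m/s; Δx = 10·2 + ½·-4·2² = 12 m; v ends 2 m/s.
4–7 s: v starts 2 m/s; Δx = 2·3 + ½·-11·3² = -43.5 m; v ends -31 m/s.
7–9 s: v starts -31 m/s; Δx = -31·2 + ½·-8·2² = -78 m; v ends -47 m/s.
x(9) = 5 + Σ Δx = -90.5 m.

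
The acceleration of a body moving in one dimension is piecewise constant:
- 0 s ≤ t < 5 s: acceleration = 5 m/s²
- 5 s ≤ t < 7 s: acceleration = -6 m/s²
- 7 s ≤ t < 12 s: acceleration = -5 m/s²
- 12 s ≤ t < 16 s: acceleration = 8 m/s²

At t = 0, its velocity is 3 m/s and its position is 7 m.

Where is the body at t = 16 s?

On each constant-a segment, Δv = aΔt and Δx = v₀Δt + ½aΔt²; chain segment to segment.
0–5 s: v starts 3 m/s; Δx = 3·5 + ½·5·5² = 77.5 m; v ends 28 m/s.
5–7 s: v starts 28 m/s; Δx = 28·2 + ½·-6·2² = 44 m; v ends 16 m/s.
7–12 s: v starts 16 m/s; Δx = 16·5 + ½·-5·5² = 17.5 m; v ends -9 m/s.
12–16 s: v starts -9 m/s; Δx = -9·4 + ½·8·4² = 28 m; v ends 23 m/s.
x(16) = 7 + Σ Δx = 174 m.

174 m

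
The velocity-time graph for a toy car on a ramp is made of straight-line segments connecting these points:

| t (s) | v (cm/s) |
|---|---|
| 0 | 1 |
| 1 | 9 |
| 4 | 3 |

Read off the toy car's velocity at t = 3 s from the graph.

On 1–4 s the graph is linear from 9 to 3 cm/s: v(3) = 9 + (3 − 9)·(3 − 1)/(4 − 1) = 5 cm/s.

5 cm/s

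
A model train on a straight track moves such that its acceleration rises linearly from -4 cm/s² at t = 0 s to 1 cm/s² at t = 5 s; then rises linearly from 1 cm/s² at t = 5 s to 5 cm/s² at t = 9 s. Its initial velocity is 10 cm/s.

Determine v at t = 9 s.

Δv equals the area under the a-t graph; then v = v₀ + Δv.
0–5 s: ½(-4 + 1)(5) = -7.5 cm/s
5–9 s: ½(1 + 5)(4) = 12 cm/s
Δv = 4.5 cm/s, so v(9) = 10 + (4.5) = 14.5 cm/s.

14.5 cm/s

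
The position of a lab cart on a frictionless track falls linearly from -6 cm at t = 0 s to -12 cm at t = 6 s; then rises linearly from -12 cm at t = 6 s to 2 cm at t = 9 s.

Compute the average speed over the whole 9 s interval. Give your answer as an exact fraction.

Average speed = (total path length)/(elapsed time); on a piecewise-linear x-t graph the path length is Σ|Δx|.
0–6 s: |Δx| = |-12 − -6| = 6 cm
6–9 s: |Δx| = |2 − -12| = 14 cm
Total path = 20 cm; average speed = 20/9 = 20/9 cm/s.

20/9 cm/s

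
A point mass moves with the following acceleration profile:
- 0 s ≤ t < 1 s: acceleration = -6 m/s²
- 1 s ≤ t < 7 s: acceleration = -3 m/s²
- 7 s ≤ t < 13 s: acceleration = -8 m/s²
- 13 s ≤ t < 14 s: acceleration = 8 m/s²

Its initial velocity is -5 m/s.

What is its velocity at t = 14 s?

Δv equals the area under the a-t graph; then v = v₀ + Δv.
0–1 s: -6 × 1 = -6 m/s
1–7 s: -3 × 6 = -18 m/s
7–13 s: -8 × 6 = -48 m/s
13–14 s: 8 × 1 = 8 m/s
Δv = -64 m/s, so v(14) = -5 + (-64) = -69 m/s.

-69 m/s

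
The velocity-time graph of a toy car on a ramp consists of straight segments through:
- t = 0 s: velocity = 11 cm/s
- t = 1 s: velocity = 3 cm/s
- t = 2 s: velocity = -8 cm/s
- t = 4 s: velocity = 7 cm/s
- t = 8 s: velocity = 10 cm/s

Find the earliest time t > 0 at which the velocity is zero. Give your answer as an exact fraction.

t = 14/11 s

v changes sign on 1–2 s (from 3 to -8); the graph is linear there, so v = 0 at t = 1 + (-3)·(2 − 1)/(-8 − 3) = 14/11 s.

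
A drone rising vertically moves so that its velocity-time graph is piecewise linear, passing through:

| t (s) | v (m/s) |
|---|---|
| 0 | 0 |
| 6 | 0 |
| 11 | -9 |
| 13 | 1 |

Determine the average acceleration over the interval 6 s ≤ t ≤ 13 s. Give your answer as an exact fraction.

1/7 m/s²

Average acceleration = Δv/Δt = (1 − 0)/(13 − 6) = 1/7 m/s².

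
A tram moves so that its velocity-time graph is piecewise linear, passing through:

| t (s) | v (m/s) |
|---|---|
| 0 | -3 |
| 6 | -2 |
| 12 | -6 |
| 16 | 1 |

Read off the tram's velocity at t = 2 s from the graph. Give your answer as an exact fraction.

-8/3 m/s

On 0–6 s the graph is linear from -3 to -2 m/s: v(2) = -3 + (-2 − -3)·(2 − 0)/(6 − 0) = -8/3 m/s.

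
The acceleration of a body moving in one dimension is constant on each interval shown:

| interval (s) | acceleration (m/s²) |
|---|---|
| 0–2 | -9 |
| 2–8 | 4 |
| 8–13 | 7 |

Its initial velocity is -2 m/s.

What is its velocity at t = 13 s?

39 m/s

Δv equals the area under the a-t graph; then v = v₀ + Δv.
0–2 s: -9 × 2 = -18 m/s
2–8 s: 4 × 6 = 24 m/s
8–13 s: 7 × 5 = 35 m/s
Δv = 41 m/s, so v(13) = -2 + (41) = 39 m/s.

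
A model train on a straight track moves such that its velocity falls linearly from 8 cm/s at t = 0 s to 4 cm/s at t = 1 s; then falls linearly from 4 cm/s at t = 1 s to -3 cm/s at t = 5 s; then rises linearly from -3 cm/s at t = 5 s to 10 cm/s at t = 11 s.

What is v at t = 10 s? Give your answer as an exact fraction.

On 5–11 s the graph is linear from -3 to 10 cm/s: v(10) = -3 + (10 − -3)·(10 − 5)/(11 − 5) = 47/6 cm/s.

47/6 cm/s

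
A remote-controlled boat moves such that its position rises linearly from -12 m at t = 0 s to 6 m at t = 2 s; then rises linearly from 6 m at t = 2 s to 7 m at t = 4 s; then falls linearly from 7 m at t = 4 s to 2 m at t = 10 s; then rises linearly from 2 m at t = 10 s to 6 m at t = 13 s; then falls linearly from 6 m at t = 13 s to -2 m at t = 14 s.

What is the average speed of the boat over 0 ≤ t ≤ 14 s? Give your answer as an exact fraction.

Average speed = (total path length)/(elapsed time); on a piecewise-linear x-t graph the path length is Σ|Δx|.
0–2 s: |Δx| = |6 − -12| = 18 m
2–4 s: |Δx| = |7 − 6| = 1 m
4–10 s: |Δx| = |2 − 7| = 5 m
10–13 s: |Δx| = |6 − 2| = 4 m
13–14 s: |Δx| = |-2 − 6| = 8 m
Total path = 36 m; average speed = 36/14 = 18/7 m/s.

18/7 m/s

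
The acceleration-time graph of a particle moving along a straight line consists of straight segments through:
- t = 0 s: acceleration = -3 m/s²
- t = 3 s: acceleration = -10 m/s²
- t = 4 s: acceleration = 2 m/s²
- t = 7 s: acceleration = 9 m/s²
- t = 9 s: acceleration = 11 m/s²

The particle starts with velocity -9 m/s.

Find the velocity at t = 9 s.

Δv equals the area under the a-t graph; then v = v₀ + Δv.
0–3 s: ½(-3 + -10)(3) = -19.5 m/s
3–4 s: ½(-10 + 2)(1) = -4 m/s
4–7 s: ½(2 + 9)(3) = 16.5 m/s
7–9 s: ½(9 + 11)(2) = 20 m/s
Δv = 13 m/s, so v(9) = -9 + (13) = 4 m/s.

4 m/s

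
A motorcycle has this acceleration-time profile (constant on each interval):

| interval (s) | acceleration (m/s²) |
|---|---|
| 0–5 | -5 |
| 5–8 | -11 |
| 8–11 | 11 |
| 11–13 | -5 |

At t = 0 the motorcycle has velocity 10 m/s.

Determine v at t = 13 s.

Δv equals the area under the a-t graph; then v = v₀ + Δv.
0–5 s: -5 × 5 = -25 m/s
5–8 s: -11 × 3 = -33 m/s
8–11 s: 11 × 3 = 33 m/s
11–13 s: -5 × 2 = -10 m/s
Δv = -35 m/s, so v(13) = 10 + (-35) = -25 m/s.

-25 m/s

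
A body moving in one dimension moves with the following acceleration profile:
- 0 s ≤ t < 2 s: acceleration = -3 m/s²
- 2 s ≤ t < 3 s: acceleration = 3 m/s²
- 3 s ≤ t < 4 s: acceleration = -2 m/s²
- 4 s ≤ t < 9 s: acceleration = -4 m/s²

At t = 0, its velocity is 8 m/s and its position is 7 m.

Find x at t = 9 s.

-10.5 m

On each constant-a segment, Δv = aΔt and Δx = v₀Δt + ½aΔt²; chain segment to segment.
0–2 s: v starts 8 m/s; Δx = 8·2 + ½·-3·2² = 10 m; v ends 2 m/s.
2–3 s: v starts 2 m/s; Δx = 2·1 + ½·3·1² = 3.5 m; v ends 5 m/s.
3–4 s: v starts 5 m/s; Δx = 5·1 + ½·-2·1² = 4 m; v ends 3 m/s.
4–9 s: v starts 3 m/s; Δx = 3·5 + ½·-4·5² = -35 m; v ends -17 m/s.
x(9) = 7 + Σ Δx = -10.5 m.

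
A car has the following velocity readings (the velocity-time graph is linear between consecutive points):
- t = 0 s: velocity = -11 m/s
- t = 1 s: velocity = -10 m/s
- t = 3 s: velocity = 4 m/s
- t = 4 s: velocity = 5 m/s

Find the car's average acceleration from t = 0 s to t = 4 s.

4 m/s²

Average acceleration = Δv/Δt = (5 − -11)/(4 − 0) = 4 m/s².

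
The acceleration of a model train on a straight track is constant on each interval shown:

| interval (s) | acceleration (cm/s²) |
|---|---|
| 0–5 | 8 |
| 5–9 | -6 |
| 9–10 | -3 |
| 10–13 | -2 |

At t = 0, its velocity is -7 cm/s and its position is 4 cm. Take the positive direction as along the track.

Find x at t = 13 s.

On each constant-a segment, Δv = aΔt and Δx = v₀Δt + ½aΔt²; chain segment to segment.
0–5 s: v starts -7 cm/s; Δx = -7·5 + ½·8·5² = 65 cm; v ends 33 cm/s.
5–9 s: v starts 33 cm/s; Δx = 33·4 + ½·-6·4² = 84 cm; v ends 9 cm/s.
9–10 s: v starts 9 cm/s; Δx = 9·1 + ½·-3·1² = 7.5 cm; v ends 6 cm/s.
10–13 s: v starts 6 cm/s; Δx = 6·3 + ½·-2·3² = 9 cm; v ends 0 cm/s.
x(13) = 4 + Σ Δx = 169.5 cm.

169.5 cm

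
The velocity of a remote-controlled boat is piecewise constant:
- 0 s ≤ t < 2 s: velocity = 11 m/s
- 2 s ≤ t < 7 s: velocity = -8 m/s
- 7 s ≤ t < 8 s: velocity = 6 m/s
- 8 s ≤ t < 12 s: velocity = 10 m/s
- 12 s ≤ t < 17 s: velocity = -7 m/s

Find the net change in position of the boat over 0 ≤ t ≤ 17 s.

Net displacement equals the area under the velocity-time graph (areas below the axis count negative).
0–2 s: 11 × 2 = 22 m
2–7 s: -8 × 5 = -40 m
7–8 s: 6 × 1 = 6 m
8–12 s: 10 × 4 = 40 m
12–17 s: -7 × 5 = -35 m
Net displacement = -7 m

-7 m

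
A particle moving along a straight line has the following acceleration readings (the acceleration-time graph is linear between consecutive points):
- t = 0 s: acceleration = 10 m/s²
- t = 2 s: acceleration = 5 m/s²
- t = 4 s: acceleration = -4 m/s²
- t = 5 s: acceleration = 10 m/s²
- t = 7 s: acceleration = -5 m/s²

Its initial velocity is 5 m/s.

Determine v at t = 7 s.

Δv equals the area under the a-t graph; then v = v₀ + Δv.
0–2 s: ½(10 + 5)(2) = 15 m/s
2–4 s: ½(5 + -4)(2) = 1 m/s
4–5 s: ½(-4 + 10)(1) = 3 m/s
5–7 s: ½(10 + -5)(2) = 5 m/s
Δv = 24 m/s, so v(7) = 5 + (24) = 29 m/s.

29 m/s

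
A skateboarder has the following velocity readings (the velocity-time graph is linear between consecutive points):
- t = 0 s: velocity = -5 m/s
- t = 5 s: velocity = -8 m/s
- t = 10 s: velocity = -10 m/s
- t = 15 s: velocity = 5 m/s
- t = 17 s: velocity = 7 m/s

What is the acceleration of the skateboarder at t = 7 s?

Acceleration is the slope of the v-t graph on 5–10 s: (-10 − -8)/(10 − 5) = -0.4 m/s².

-0.4 m/s²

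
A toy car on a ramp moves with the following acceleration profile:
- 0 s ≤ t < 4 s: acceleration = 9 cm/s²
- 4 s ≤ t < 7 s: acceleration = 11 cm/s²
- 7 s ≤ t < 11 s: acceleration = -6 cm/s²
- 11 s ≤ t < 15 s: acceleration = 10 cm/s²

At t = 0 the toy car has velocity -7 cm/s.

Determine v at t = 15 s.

78 cm/s

Δv equals the area under the a-t graph; then v = v₀ + Δv.
0–4 s: 9 × 4 = 36 cm/s
4–7 s: 11 × 3 = 33 cm/s
7–11 s: -6 × 4 = -24 cm/s
11–15 s: 10 × 4 = 40 cm/s
Δv = 85 cm/s, so v(15) = -7 + (85) = 78 cm/s.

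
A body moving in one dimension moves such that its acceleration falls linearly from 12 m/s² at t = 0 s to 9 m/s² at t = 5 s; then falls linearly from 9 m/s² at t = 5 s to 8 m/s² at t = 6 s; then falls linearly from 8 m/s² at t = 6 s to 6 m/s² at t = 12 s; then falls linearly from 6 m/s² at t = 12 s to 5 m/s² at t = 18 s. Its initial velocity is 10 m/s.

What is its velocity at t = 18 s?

146 m/s

Δv equals the area under the a-t graph; then v = v₀ + Δv.
0–5 s: ½(12 + 9)(5) = 52.5 m/s
5–6 s: ½(9 + 8)(1) = 8.5 m/s
6–12 s: ½(8 + 6)(6) = 42 m/s
12–18 s: ½(6 + 5)(6) = 33 m/s
Δv = 136 m/s, so v(18) = 10 + (136) = 146 m/s.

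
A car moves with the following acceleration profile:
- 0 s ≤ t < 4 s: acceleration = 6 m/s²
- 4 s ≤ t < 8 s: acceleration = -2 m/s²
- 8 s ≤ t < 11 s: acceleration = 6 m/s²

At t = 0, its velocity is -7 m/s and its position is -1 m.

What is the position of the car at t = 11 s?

125 m

On each constant-a segment, Δv = aΔt and Δx = v₀Δt + ½aΔt²; chain segment to segment.
0–4 s: v starts -7 m/s; Δx = -7·4 + ½·6·4² = 20 m; v ends 17 m/s.
4–8 s: v starts 17 m/s; Δx = 17·4 + ½·-2·4² = 52 m; v ends 9 m/s.
8–11 s: v starts 9 m/s; Δx = 9·3 + ½·6·3² = 54 m; v ends 27 m/s.
x(11) = -1 + Σ Δx = 125 m.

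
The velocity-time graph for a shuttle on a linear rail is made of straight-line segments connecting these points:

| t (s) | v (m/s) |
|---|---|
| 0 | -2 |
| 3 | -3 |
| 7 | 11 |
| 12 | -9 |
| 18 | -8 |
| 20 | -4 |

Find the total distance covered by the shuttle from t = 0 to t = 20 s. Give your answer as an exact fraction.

3201/28 m

Total distance travelled is ∫|v| dt — sum the magnitudes of each area piece.
0–3 s: |½(-2 + -3)(3)| = 7.5 m
3–7 s: v = 0 at t = 27/7 s; triangle areas 9/7 + 121/7 = 130/7 m
7–12 s: v = 0 at t = 9.75 s; triangle areas 15.125 + 10.125 = 25.25 m
12–18 s: |½(-9 + -8)(6)| = 51 m
18–20 s: |½(-8 + -4)(2)| = 12 m
Total distance = 3201/28 m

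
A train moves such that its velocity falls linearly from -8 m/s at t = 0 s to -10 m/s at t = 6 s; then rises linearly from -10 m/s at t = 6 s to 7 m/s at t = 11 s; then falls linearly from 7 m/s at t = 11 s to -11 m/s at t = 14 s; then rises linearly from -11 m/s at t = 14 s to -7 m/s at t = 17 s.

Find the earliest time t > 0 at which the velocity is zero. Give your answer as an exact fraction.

v changes sign on 6–11 s (from -10 to 7); the graph is linear there, so v = 0 at t = 6 + (10)·(11 − 6)/(7 − -10) = 152/17 s.

t = 152/17 s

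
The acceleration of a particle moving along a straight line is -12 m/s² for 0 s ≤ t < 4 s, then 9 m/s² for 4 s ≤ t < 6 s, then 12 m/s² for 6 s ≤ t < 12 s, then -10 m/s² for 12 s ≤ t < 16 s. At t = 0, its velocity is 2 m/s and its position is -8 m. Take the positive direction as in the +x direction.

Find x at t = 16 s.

On each constant-a segment, Δv = aΔt and Δx = v₀Δt + ½aΔt²; chain segment to segment.
0–4 s: v starts 2 m/s; Δx = 2·4 + ½·-12·4² = -88 m; v ends -46 m/s.
4–6 s: v starts -46 m/s; Δx = -46·2 + ½·9·2² = -74 m; v ends -28 m/s.
6–12 s: v starts -28 m/s; Δx = -28·6 + ½·12·6² = 48 m; v ends 44 m/s.
12–16 s: v starts 44 m/s; Δx = 44·4 + ½·-10·4² = 96 m; v ends 4 m/s.
x(16) = -8 + Σ Δx = -26 m.

-26 m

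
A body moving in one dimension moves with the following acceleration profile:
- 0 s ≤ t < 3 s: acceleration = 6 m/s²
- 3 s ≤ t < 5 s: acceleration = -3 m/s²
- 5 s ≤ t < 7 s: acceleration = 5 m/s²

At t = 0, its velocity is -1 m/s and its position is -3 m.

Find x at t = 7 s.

81 m

On each constant-a segment, Δv = aΔt and Δx = v₀Δt + ½aΔt²; chain segment to segment.
0–3 s: v starts -1 m/s; Δx = -1·3 + ½·6·3² = 24 m; v ends 17 m/s.
3–5 s: v starts 17 m/s; Δx = 17·2 + ½·-3·2² = 28 m; v ends 11 m/s.
5–7 s: v starts 11 m/s; Δx = 11·2 + ½·5·2² = 32 m; v ends 21 m/s.
x(7) = -3 + Σ Δx = 81 m.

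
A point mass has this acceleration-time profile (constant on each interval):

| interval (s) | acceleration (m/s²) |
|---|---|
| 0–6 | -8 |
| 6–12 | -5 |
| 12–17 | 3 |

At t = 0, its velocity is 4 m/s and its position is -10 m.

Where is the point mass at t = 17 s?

-816.5 m

On each constant-a segment, Δv = aΔt and Δx = v₀Δt + ½aΔt²; chain segment to segment.
0–6 s: v starts 4 m/s; Δx = 4·6 + ½·-8·6² = -120 m; v ends -44 m/s.
6–12 s: v starts -44 m/s; Δx = -44·6 + ½·-5·6² = -354 m; v ends -74 m/s.
12–17 s: v starts -74 m/s; Δx = -74·5 + ½·3·5² = -332.5 m; v ends -59 m/s.
x(17) = -10 + Σ Δx = -816.5 m.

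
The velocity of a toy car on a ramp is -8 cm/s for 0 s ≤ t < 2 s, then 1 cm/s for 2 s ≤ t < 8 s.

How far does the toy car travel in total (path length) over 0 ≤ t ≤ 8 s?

Distance (not displacement) is the total path length: add the absolute areas under v-t.
0–2 s: |-8| × 2 = 16 cm
2–8 s: |1| × 6 = 6 cm
Total distance = 22 cm

22 cm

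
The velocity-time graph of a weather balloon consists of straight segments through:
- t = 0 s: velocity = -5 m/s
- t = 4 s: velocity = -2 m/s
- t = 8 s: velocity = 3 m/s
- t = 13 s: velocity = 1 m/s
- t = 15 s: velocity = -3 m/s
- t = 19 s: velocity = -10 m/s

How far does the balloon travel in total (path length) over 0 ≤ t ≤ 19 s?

Total distance travelled is ∫|v| dt — sum the magnitudes of each area piece.
0–4 s: |½(-5 + -2)(4)| = 14 m
4–8 s: v = 0 at t = 5.6 s; triangle areas 1.6 + 3.6 = 5.2 m
8–13 s: |½(3 + 1)(5)| = 10 m
13–15 s: v = 0 at t = 13.5 s; triangle areas 0.25 + 2.25 = 2.5 m
15–19 s: |½(-3 + -10)(4)| = 26 m
Total distance = 57.7 m

57.7 m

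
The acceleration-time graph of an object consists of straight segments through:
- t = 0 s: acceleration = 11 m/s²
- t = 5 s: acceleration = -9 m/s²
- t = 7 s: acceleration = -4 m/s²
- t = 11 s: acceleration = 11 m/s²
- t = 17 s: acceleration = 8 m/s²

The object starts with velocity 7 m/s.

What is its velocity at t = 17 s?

Δv equals the area under the a-t graph; then v = v₀ + Δv.
0–5 s: ½(11 + -9)(5) = 5 m/s
5–7 s: ½(-9 + -4)(2) = -13 m/s
7–11 s: ½(-4 + 11)(4) = 14 m/s
11–17 s: ½(11 + 8)(6) = 57 m/s
Δv = 63 m/s, so v(17) = 7 + (63) = 70 m/s.

70 m/s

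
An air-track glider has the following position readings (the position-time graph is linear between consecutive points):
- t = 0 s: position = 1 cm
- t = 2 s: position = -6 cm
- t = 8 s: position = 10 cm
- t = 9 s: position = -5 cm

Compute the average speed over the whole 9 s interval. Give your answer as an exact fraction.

Average speed = (total path length)/(elapsed time); on a piecewise-linear x-t graph the path length is Σ|Δx|.
0–2 s: |Δx| = |-6 − 1| = 7 cm
2–8 s: |Δx| = |10 − -6| = 16 cm
8–9 s: |Δx| = |-5 − 10| = 15 cm
Total path = 38 cm; average speed = 38/9 = 38/9 cm/s.

38/9 cm/s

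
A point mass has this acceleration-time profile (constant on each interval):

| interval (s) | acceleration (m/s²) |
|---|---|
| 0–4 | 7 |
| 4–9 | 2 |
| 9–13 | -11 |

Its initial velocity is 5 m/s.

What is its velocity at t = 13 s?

Δv equals the area under the a-t graph; then v = v₀ + Δv.
0–4 s: 7 × 4 = 28 m/s
4–9 s: 2 × 5 = 10 m/s
9–13 s: -11 × 4 = -44 m/s
Δv = -6 m/s, so v(13) = 5 + (-6) = -1 m/s.

-1 m/s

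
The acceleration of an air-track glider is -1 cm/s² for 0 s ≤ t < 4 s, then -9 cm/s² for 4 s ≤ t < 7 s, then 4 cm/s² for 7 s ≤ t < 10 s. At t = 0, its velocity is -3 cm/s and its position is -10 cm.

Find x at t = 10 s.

-175.5 cm

On each constant-a segment, Δv = aΔt and Δx = v₀Δt + ½aΔt²; chain segment to segment.
0–4 s: v starts -3 cm/s; Δx = -3·4 + ½·-1·4² = -20 cm; v ends -7 cm/s.
4–7 s: v starts -7 cm/s; Δx = -7·3 + ½·-9·3² = -61.5 cm; v ends -34 cm/s.
7–10 s: v starts -34 cm/s; Δx = -34·3 + ½·4·3² = -84 cm; v ends -22 cm/s.
x(10) = -10 + Σ Δx = -175.5 cm.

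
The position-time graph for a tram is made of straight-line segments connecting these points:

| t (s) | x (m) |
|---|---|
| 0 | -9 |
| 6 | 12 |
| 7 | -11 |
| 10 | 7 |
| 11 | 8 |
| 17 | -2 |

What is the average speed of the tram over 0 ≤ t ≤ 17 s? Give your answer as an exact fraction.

Average speed = (total path length)/(elapsed time); on a piecewise-linear x-t graph the path length is Σ|Δx|.
0–6 s: |Δx| = |12 − -9| = 21 m
6–7 s: |Δx| = |-11 − 12| = 23 m
7–10 s: |Δx| = |7 − -11| = 18 m
10–11 s: |Δx| = |8 − 7| = 1 m
11–17 s: |Δx| = |-2 − 8| = 10 m
Total path = 73 m; average speed = 73/17 = 73/17 m/s.

73/17 m/s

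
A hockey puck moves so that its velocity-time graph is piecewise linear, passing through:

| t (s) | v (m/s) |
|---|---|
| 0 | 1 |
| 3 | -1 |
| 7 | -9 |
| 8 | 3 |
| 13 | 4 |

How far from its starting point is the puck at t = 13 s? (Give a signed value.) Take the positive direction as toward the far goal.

Displacement is the signed area under the v-t curve.
0–3 s: ½(1 + -1)(3) = 0 m
3–7 s: ½(-1 + -9)(4) = -20 m
7–8 s: ½(-9 + 3)(1) = -3 m
8–13 s: ½(3 + 4)(5) = 17.5 m
Net displacement = -5.5 m

-5.5 m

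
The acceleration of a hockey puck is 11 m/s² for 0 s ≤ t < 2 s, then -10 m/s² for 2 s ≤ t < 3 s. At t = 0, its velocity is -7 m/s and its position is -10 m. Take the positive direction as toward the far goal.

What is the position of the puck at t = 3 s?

8 m

On each constant-a segment, Δv = aΔt and Δx = v₀Δt + ½aΔt²; chain segment to segment.
0–2 s: v starts -7 m/s; Δx = -7·2 + ½·11·2² = 8 m; v ends 15 m/s.
2–3 s: v starts 15 m/s; Δx = 15·1 + ½·-10·1² = 10 m; v ends 5 m/s.
x(3) = -10 + Σ Δx = 8 m.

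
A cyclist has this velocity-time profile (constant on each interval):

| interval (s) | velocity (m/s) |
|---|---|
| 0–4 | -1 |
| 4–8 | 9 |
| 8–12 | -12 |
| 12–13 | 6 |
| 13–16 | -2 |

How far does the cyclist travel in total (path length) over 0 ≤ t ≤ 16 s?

100 m

Distance (not displacement) is the total path length: add the absolute areas under v-t.
0–4 s: |-1| × 4 = 4 m
4–8 s: |9| × 4 = 36 m
8–12 s: |-12| × 4 = 48 m
12–13 s: |6| × 1 = 6 m
13–16 s: |-2| × 3 = 6 m
Total distance = 100 m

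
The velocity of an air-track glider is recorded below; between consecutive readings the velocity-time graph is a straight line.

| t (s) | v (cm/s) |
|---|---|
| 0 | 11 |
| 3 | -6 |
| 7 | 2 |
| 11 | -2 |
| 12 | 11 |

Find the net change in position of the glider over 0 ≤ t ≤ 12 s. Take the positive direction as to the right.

4 cm

Displacement is the signed area under the v-t curve.
0–3 s: ½(11 + -6)(3) = 7.5 cm
3–7 s: ½(-6 + 2)(4) = -8 cm
7–11 s: ½(2 + -2)(4) = 0 cm
11–12 s: ½(-2 + 11)(1) = 4.5 cm
Net displacement = 4 cm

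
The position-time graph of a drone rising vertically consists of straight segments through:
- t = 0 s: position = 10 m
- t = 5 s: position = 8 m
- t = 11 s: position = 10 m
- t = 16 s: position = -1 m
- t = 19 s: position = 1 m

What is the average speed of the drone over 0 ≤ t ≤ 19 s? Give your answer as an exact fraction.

17/19 m/s

Average speed = (total path length)/(elapsed time); on a piecewise-linear x-t graph the path length is Σ|Δx|.
0–5 s: |Δx| = |8 − 10| = 2 m
5–11 s: |Δx| = |10 − 8| = 2 m
11–16 s: |Δx| = |-1 − 10| = 11 m
16–19 s: |Δx| = |1 − -1| = 2 m
Total path = 17 m; average speed = 17/19 = 17/19 m/s.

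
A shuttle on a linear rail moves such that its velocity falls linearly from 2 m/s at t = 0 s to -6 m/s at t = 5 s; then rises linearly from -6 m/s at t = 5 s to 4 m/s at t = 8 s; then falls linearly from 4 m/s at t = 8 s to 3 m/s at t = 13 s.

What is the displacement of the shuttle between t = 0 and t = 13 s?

Net displacement equals the area under the velocity-time graph (areas below the axis count negative).
0–5 s: ½(2 + -6)(5) = -10 m
5–8 s: ½(-6 + 4)(3) = -3 m
8–13 s: ½(4 + 3)(5) = 17.5 m
Net displacement = 4.5 m

4.5 m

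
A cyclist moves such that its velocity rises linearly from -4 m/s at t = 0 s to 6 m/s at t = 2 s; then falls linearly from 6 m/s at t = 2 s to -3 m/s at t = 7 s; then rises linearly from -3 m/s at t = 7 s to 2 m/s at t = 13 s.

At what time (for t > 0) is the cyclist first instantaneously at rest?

t = 0.8 s

v changes sign on 0–2 s (from -4 to 6); the graph is linear there, so v = 0 at t = 0 + (4)·(2 − 0)/(6 − -4) = 0.8 s.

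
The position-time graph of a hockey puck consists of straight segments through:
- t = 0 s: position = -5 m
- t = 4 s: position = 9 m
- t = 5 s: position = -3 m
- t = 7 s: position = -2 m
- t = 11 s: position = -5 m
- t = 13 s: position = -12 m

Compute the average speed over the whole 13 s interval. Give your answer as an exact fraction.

Average speed = (total path length)/(elapsed time); on a piecewise-linear x-t graph the path length is Σ|Δx|.
0–4 s: |Δx| = |9 − -5| = 14 m
4–5 s: |Δx| = |-3 − 9| = 12 m
5–7 s: |Δx| = |-2 − -3| = 1 m
7–11 s: |Δx| = |-5 − -2| = 3 m
11–13 s: |Δx| = |-12 − -5| = 7 m
Total path = 37 m; average speed = 37/13 = 37/13 m/s.

37/13 m/s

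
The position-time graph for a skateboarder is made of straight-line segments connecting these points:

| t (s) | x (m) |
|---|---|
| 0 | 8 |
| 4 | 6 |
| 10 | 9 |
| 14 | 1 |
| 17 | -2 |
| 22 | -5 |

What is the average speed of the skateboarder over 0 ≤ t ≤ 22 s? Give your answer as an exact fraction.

19/22 m/s

Average speed = (total path length)/(elapsed time); on a piecewise-linear x-t graph the path length is Σ|Δx|.
0–4 s: |Δx| = |6 − 8| = 2 m
4–10 s: |Δx| = |9 − 6| = 3 m
10–14 s: |Δx| = |1 − 9| = 8 m
14–17 s: |Δx| = |-2 − 1| = 3 m
17–22 s: |Δx| = |-5 − -2| = 3 m
Total path = 19 m; average speed = 19/22 = 19/22 m/s.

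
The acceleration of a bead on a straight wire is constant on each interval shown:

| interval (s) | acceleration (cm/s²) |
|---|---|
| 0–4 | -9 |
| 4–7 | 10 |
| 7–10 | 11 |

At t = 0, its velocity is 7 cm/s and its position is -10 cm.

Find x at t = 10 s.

-43.5 cm

On each constant-a segment, Δv = aΔt and Δx = v₀Δt + ½aΔt²; chain segment to segment.
0–4 s: v starts 7 cm/s; Δx = 7·4 + ½·-9·4² = -44 cm; v ends -29 cm/s.
4–7 s: v starts -29 cm/s; Δx = -29·3 + ½·10·3² = -42 cm; v ends 1 cm/s.
7–10 s: v starts 1 cm/s; Δx = 1·3 + ½·11·3² = 52.5 cm; v ends 34 cm/s.
x(10) = -10 + Σ Δx = -43.5 cm.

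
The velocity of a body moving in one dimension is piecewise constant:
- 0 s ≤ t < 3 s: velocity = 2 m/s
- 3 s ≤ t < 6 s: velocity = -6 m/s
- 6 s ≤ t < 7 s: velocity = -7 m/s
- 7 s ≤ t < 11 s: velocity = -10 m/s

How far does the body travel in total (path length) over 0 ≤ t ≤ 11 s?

71 m

Total distance travelled is ∫|v| dt — sum the magnitudes of each area piece.
0–3 s: |2| × 3 = 6 m
3–6 s: |-6| × 3 = 18 m
6–7 s: |-7| × 1 = 7 m
7–11 s: |-10| × 4 = 40 m
Total distance = 71 m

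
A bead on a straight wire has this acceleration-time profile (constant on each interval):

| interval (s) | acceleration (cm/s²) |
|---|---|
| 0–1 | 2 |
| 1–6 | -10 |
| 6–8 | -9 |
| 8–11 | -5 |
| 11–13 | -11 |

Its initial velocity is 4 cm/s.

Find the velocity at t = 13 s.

Δv equals the area under the a-t graph; then v = v₀ + Δv.
0–1 s: 2 × 1 = 2 cm/s
1–6 s: -10 × 5 = -50 cm/s
6–8 s: -9 × 2 = -18 cm/s
8–11 s: -5 × 3 = -15 cm/s
11–13 s: -11 × 2 = -22 cm/s
Δv = -103 cm/s, so v(13) = 4 + (-103) = -99 cm/s.

-99 cm/s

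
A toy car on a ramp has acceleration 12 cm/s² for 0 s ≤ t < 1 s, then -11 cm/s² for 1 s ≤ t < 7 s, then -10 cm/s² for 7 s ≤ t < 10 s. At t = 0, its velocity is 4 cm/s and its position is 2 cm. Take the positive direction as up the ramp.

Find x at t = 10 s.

-285 cm

On each constant-a segment, Δv = aΔt and Δx = v₀Δt + ½aΔt²; chain segment to segment.
0–1 s: v starts 4 cm/s; Δx = 4·1 + ½·12·1² = 10 cm; v ends 16 cm/s.
1–7 s: v starts 16 cm/s; Δx = 16·6 + ½·-11·6² = -102 cm; v ends -50 cm/s.
7–10 s: v starts -50 cm/s; Δx = -50·3 + ½·-10·3² = -195 cm; v ends -80 cm/s.
x(10) = 2 + Σ Δx = -285 cm.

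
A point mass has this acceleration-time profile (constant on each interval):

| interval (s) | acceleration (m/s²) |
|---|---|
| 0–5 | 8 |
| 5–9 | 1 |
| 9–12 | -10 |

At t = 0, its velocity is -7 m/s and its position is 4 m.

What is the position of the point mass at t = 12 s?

275 m

On each constant-a segment, Δv = aΔt and Δx = v₀Δt + ½aΔt²; chain segment to segment.
0–5 s: v starts -7 m/s; Δx = -7·5 + ½·8·5² = 65 m; v ends 33 m/s.
5–9 s: v starts 33 m/s; Δx = 33·4 + ½·1·4² = 140 m; v ends 37 m/s.
9–12 s: v starts 37 m/s; Δx = 37·3 + ½·-10·3² = 66 m; v ends 7 m/s.
x(12) = 4 + Σ Δx = 275 m.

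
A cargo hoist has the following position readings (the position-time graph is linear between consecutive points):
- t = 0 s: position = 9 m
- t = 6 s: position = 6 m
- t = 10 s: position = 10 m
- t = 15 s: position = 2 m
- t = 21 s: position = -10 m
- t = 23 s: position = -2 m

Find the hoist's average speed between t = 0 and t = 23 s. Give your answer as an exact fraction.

Average speed = (total path length)/(elapsed time); on a piecewise-linear x-t graph the path length is Σ|Δx|.
0–6 s: |Δx| = |6 − 9| = 3 m
6–10 s: |Δx| = |10 − 6| = 4 m
10–15 s: |Δx| = |2 − 10| = 8 m
15–21 s: |Δx| = |-10 − 2| = 12 m
21–23 s: |Δx| = |-2 − -10| = 8 m
Total path = 35 m; average speed = 35/23 = 35/23 m/s.

35/23 m/s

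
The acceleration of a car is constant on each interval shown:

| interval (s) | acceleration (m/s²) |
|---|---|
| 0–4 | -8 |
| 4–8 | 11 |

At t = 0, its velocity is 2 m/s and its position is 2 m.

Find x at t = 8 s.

On each constant-a segment, Δv = aΔt and Δx = v₀Δt + ½aΔt²; chain segment to segment.
0–4 s: v starts 2 m/s; Δx = 2·4 + ½·-8·4² = -56 m; v ends -30 m/s.
4–8 s: v starts -30 m/s; Δx = -30·4 + ½·11·4² = -32 m; v ends 14 m/s.
x(8) = 2 + Σ Δx = -86 m.

-86 m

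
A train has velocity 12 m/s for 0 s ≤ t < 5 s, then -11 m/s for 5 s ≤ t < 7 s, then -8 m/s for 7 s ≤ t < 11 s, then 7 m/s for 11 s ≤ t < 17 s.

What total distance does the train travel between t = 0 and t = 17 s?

Distance (not displacement) is the total path length: add the absolute areas under v-t.
0–5 s: |12| × 5 = 60 m
5–7 s: |-11| × 2 = 22 m
7–11 s: |-8| × 4 = 32 m
11–17 s: |7| × 6 = 42 m
Total distance = 156 m

156 m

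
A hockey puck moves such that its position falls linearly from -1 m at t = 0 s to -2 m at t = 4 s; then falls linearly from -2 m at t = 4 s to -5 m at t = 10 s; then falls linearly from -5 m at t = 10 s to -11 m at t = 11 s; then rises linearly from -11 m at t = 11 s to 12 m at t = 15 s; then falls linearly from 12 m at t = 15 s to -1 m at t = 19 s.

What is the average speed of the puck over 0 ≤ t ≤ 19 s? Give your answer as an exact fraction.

Average speed = (total path length)/(elapsed time); on a piecewise-linear x-t graph the path length is Σ|Δx|.
0–4 s: |Δx| = |-2 − -1| = 1 m
4–10 s: |Δx| = |-5 − -2| = 3 m
10–11 s: |Δx| = |-11 − -5| = 6 m
11–15 s: |Δx| = |12 − -11| = 23 m
15–19 s: |Δx| = |-1 − 12| = 13 m
Total path = 46 m; average speed = 46/19 = 46/19 m/s.

46/19 m/s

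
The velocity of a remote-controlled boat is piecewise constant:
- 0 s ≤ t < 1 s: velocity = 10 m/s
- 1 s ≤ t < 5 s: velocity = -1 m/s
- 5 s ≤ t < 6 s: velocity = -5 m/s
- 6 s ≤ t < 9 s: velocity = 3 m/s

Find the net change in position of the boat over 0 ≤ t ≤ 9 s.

10 m

Displacement is the signed area under the v-t curve.
0–1 s: 10 × 1 = 10 m
1–5 s: -1 × 4 = -4 m
5–6 s: -5 × 1 = -5 m
6–9 s: 3 × 3 = 9 m
Net displacement = 10 m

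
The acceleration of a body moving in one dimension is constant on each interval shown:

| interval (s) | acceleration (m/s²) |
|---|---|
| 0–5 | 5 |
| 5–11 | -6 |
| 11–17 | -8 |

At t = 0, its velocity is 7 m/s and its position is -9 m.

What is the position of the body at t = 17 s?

4.5 m

On each constant-a segment, Δv = aΔt and Δx = v₀Δt + ½aΔt²; chain segment to segment.
0–5 s: v starts 7 m/s; Δx = 7·5 + ½·5·5² = 97.5 m; v ends 32 m/s.
5–11 s: v starts 32 m/s; Δx = 32·6 + ½·-6·6² = 84 m; v ends -4 m/s.
11–17 s: v starts -4 m/s; Δx = -4·6 + ½·-8·6² = -168 m; v ends -52 m/s.
x(17) = -9 + Σ Δx = 4.5 m.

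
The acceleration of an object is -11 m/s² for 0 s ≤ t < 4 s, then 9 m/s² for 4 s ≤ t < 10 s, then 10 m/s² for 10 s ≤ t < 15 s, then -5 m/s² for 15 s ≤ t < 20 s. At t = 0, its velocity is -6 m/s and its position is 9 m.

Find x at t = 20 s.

111.5 m

On each constant-a segment, Δv = aΔt and Δx = v₀Δt + ½aΔt²; chain segment to segment.
0–4 s: v starts -6 m/s; Δx = -6·4 + ½·-11·4² = -112 m; v ends -50 m/s.
4–10 s: v starts -50 m/s; Δx = -50·6 + ½·9·6² = -138 m; v ends 4 m/s.
10–15 s: v starts 4 m/s; Δx = 4·5 + ½·10·5² = 145 m; v ends 54 m/s.
15–20 s: v starts 54 m/s; Δx = 54·5 + ½·-5·5² = 207.5 m; v ends 29 m/s.
x(20) = 9 + Σ Δx = 111.5 m.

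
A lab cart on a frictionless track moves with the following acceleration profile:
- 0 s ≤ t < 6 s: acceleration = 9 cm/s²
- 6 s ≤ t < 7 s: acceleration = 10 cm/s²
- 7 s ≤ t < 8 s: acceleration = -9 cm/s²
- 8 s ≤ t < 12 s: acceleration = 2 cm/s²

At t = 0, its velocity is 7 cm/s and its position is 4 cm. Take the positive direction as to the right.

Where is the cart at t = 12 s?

604.5 cm

On each constant-a segment, Δv = aΔt and Δx = v₀Δt + ½aΔt²; chain segment to segment.
0–6 s: v starts 7 cm/s; Δx = 7·6 + ½·9·6² = 204 cm; v ends 61 cm/s.
6–7 s: v starts 61 cm/s; Δx = 61·1 + ½·10·1² = 66 cm; v ends 71 cm/s.
7–8 s: v starts 71 cm/s; Δx = 71·1 + ½·-9·1² = 66.5 cm; v ends 62 cm/s.
8–12 s: v starts 62 cm/s; Δx = 62·4 + ½·2·4² = 264 cm; v ends 70 cm/s.
x(12) = 4 + Σ Δx = 604.5 cm.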